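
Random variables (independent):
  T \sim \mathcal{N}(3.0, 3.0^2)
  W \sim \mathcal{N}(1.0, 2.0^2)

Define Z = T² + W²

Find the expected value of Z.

E[Z] = E[T²] + E[W²]
E[T²] = Var(T) + E[T]² = 9 + 9 = 18
E[W²] = Var(W) + E[W]² = 4 + 1 = 5
E[Z] = 18 + 5 = 23

23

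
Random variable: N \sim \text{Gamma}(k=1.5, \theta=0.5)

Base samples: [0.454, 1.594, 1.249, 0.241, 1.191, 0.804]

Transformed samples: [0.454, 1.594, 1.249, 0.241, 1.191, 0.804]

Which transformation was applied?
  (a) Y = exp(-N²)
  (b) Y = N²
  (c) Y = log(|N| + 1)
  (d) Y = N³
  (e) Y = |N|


Checking option (e) Y = |N|:
  N = 0.454 -> Y = 0.454 ✓
  N = 1.594 -> Y = 1.594 ✓
  N = 1.249 -> Y = 1.249 ✓
All samples match this transformation.

(e) |N|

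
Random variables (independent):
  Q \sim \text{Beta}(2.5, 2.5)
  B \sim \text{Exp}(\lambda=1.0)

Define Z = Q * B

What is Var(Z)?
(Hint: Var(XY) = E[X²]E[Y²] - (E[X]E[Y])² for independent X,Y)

Var(XY) = E[X²]E[Y²] - (E[X]E[Y])²
E[Q] = 0.5, Var(Q) = 0.041666667
E[B] = 1, Var(B) = 1
E[Q²] = 0.041666667 + 0.5² = 0.29166667
E[B²] = 1 + 1² = 2
Var(Z) = 0.29166667*2 - (0.5*1)²
= 0.58333333 - 0.25 = 0.33333333

0.33333333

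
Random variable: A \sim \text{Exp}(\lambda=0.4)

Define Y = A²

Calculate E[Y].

E[A²] = Var(A) + (E[A])² = 6.25 + 6.25 = 12.5

12.5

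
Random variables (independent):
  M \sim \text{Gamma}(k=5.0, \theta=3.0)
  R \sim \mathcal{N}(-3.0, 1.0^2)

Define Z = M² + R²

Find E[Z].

E[Z] = E[M²] + E[R²]
E[M²] = Var(M) + E[M]² = 45 + 225 = 270
E[R²] = Var(R) + E[R]² = 1 + 9 = 10
E[Z] = 270 + 10 = 280

280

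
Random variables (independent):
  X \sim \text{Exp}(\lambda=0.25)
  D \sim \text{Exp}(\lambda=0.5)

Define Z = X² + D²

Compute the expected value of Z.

E[Z] = E[X²] + E[D²]
E[X²] = Var(X) + E[X]² = 16 + 16 = 32
E[D²] = Var(D) + E[D]² = 4 + 4 = 8
E[Z] = 32 + 8 = 40

40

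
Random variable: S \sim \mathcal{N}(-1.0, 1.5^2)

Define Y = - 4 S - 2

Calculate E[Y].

For Y = -4S - 2:
E[Y] = -4 * E[S] - 2
E[S] = -1.0 = -1
E[Y] = -4 * (-1) - 2 = 2

2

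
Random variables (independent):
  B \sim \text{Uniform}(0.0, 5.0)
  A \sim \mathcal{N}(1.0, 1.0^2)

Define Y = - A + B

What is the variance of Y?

For independent RVs: Var(aX + bY) = a²Var(X) + b²Var(Y)
Var(B) = 2.0833333
Var(A) = 1
Var(Y) = 1²*2.0833333 + (-1)²*1
= 1*2.0833333 + 1*1 = 3.0833333

3.0833333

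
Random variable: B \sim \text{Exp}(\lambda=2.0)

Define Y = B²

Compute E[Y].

Using E[X²] = Var(X) + (E[X])²:
E[B] = 0.5
Var(B) = 1/2.0^2 = 0.25
E[B²] = 0.25 + 0.5² = 0.25 + 0.25 = 0.5

0.5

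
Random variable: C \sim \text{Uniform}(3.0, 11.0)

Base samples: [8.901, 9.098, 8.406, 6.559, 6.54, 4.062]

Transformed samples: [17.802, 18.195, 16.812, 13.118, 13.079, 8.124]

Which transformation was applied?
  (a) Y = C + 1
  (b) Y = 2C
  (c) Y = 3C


Checking option (b) Y = 2C:
  C = 8.901 -> Y = 17.802 ✓
  C = 9.098 -> Y = 18.195 ✓
  C = 8.406 -> Y = 16.812 ✓
All samples match this transformation.

(b) 2C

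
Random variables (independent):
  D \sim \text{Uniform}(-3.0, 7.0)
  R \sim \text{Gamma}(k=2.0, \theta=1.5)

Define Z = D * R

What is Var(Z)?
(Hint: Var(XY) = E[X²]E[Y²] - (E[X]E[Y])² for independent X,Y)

Var(XY) = E[X²]E[Y²] - (E[X]E[Y])²
E[D] = 2, Var(D) = 8.3333333
E[R] = 3, Var(R) = 4.5
E[D²] = 8.3333333 + 2² = 12.333333
E[R²] = 4.5 + 3² = 13.5
Var(Z) = 12.333333*13.5 - (2*3)²
= 166.5 - 36 = 130.5

130.5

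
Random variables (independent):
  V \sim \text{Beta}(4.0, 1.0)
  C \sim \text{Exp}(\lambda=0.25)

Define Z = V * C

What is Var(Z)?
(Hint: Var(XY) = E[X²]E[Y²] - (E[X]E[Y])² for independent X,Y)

Var(XY) = E[X²]E[Y²] - (E[X]E[Y])²
E[V] = 0.8, Var(V) = 0.026666667
E[C] = 4, Var(C) = 16
E[V²] = 0.026666667 + 0.8² = 0.66666667
E[C²] = 16 + 4² = 32
Var(Z) = 0.66666667*32 - (0.8*4)²
= 21.333333 - 10.24 = 11.093333

11.093333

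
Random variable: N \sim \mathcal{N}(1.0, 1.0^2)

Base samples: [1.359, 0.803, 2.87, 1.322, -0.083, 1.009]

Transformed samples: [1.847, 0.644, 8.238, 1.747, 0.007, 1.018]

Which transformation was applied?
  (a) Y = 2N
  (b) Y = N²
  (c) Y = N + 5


Checking option (b) Y = N²:
  N = 1.359 -> Y = 1.847 ✓
  N = 0.803 -> Y = 0.644 ✓
  N = 2.87 -> Y = 8.238 ✓
All samples match this transformation.

(b) N²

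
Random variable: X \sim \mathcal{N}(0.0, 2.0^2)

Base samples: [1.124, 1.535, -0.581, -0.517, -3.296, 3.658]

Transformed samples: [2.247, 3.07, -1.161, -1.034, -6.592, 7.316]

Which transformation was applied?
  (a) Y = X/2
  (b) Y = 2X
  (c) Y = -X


Checking option (b) Y = 2X:
  X = 1.124 -> Y = 2.247 ✓
  X = 1.535 -> Y = 3.07 ✓
  X = -0.581 -> Y = -1.161 ✓
All samples match this transformation.

(b) 2X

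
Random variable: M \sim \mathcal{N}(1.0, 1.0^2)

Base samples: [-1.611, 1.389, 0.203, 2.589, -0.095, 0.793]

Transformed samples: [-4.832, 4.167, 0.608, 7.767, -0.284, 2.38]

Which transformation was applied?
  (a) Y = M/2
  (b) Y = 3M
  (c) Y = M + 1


Checking option (b) Y = 3M:
  M = -1.611 -> Y = -4.832 ✓
  M = 1.389 -> Y = 4.167 ✓
  M = 0.203 -> Y = 0.608 ✓
All samples match this transformation.

(b) 3M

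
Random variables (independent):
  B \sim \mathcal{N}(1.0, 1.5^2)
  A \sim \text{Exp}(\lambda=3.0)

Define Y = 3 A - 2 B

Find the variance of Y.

For independent RVs: Var(aX + bY) = a²Var(X) + b²Var(Y)
Var(B) = 2.25
Var(A) = 0.11111111
Var(Y) = (-2)²*2.25 + 3²*0.11111111
= 4*2.25 + 9*0.11111111 = 10

10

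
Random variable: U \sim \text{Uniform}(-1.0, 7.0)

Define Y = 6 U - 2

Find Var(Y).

For Y = aU + b: Var(Y) = a² * Var(U)
Var(U) = (7 + 1)^2/12 = 5.3333333
Var(Y) = 6² * 5.3333333 = 36 * 5.3333333 = 192

192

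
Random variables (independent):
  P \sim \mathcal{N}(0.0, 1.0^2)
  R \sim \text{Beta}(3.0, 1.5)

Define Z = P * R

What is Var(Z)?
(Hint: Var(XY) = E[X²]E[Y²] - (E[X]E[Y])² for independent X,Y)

Var(XY) = E[X²]E[Y²] - (E[X]E[Y])²
E[P] = 0, Var(P) = 1
E[R] = 0.66666667, Var(R) = 0.04040404
E[P²] = 1 + 0² = 1
E[R²] = 0.04040404 + 0.66666667² = 0.48484848
Var(Z) = 1*0.48484848 - (0*0.66666667)²
= 0.48484848 - 0 = 0.48484848

0.48484848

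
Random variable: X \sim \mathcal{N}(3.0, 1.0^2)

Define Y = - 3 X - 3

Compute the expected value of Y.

For Y = -3X - 3:
E[Y] = -3 * E[X] - 3
E[X] = 3.0 = 3
E[Y] = -3 * 3 - 3 = -12

-12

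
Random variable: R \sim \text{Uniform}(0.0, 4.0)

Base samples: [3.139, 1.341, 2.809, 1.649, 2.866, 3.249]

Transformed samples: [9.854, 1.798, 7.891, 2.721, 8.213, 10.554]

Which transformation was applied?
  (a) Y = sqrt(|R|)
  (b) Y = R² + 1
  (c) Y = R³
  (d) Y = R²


Checking option (d) Y = R²:
  R = 3.139 -> Y = 9.854 ✓
  R = 1.341 -> Y = 1.798 ✓
  R = 2.809 -> Y = 7.891 ✓
All samples match this transformation.

(d) R²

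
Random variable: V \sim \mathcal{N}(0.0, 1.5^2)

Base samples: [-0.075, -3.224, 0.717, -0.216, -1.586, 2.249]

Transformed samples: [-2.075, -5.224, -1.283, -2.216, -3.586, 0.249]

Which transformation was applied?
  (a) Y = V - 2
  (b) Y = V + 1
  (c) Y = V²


Checking option (a) Y = V - 2:
  V = -0.075 -> Y = -2.075 ✓
  V = -3.224 -> Y = -5.224 ✓
  V = 0.717 -> Y = -1.283 ✓
All samples match this transformation.

(a) V - 2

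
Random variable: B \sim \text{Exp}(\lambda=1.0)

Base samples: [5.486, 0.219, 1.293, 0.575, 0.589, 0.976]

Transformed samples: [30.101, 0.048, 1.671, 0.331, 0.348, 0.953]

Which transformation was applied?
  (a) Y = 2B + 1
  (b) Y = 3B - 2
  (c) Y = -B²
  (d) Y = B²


Checking option (d) Y = B²:
  B = 5.486 -> Y = 30.101 ✓
  B = 0.219 -> Y = 0.048 ✓
  B = 1.293 -> Y = 1.671 ✓
All samples match this transformation.

(d) B²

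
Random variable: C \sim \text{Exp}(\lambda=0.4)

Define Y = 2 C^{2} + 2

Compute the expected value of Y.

E[Y] = 2*E[C²] + 2
E[C] = 2.5
E[C²] = Var(C) + (E[C])² = 6.25 + 6.25 = 12.5
E[Y] = 2*12.5 + 2 = 27

27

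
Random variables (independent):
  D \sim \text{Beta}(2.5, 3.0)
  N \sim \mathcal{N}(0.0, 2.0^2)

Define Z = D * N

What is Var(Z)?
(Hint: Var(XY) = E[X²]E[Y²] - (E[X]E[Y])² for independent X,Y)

Var(XY) = E[X²]E[Y²] - (E[X]E[Y])²
E[D] = 0.45454545, Var(D) = 0.038143675
E[N] = 0, Var(N) = 4
E[D²] = 0.038143675 + 0.45454545² = 0.24475524
E[N²] = 4 + 0² = 4
Var(Z) = 0.24475524*4 - (0.45454545*0)²
= 0.97902098 - 0 = 0.97902098

0.97902098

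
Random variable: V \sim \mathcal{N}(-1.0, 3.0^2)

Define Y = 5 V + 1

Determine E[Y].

For Y = 5V + 1:
E[Y] = 5 * E[V] + 1
E[V] = -1.0 = -1
E[Y] = 5 * (-1) + 1 = -4

-4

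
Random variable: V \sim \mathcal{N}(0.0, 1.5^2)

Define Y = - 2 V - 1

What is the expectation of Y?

For Y = -2V - 1:
E[Y] = -2 * E[V] - 1
E[V] = 0.0 = 0
E[Y] = -2 * 0 - 1 = -1

-1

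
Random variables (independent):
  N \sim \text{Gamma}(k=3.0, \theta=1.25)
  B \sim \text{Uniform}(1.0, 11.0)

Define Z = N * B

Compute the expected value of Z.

For independent RVs: E[XY] = E[X]*E[Y]
E[N] = 3.75
E[B] = 6
E[Z] = 3.75 * 6 = 22.5

22.5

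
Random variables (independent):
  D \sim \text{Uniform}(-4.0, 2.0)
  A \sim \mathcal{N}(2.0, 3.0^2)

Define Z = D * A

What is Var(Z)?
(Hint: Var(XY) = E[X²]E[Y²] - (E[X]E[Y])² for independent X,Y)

Var(XY) = E[X²]E[Y²] - (E[X]E[Y])²
E[D] = -1, Var(D) = 3
E[A] = 2, Var(A) = 9
E[D²] = 3 + (-1)² = 4
E[A²] = 9 + 2² = 13
Var(Z) = 4*13 - (-1*2)²
= 52 - 4 = 48

48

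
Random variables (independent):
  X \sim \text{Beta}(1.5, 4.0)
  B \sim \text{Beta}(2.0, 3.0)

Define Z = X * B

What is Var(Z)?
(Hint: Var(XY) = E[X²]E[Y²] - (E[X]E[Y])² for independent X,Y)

Var(XY) = E[X²]E[Y²] - (E[X]E[Y])²
E[X] = 0.27272727, Var(X) = 0.03051494
E[B] = 0.4, Var(B) = 0.04
E[X²] = 0.03051494 + 0.27272727² = 0.1048951
E[B²] = 0.04 + 0.4² = 0.2
Var(Z) = 0.1048951*0.2 - (0.27272727*0.4)²
= 0.020979021 - 0.011900826 = 0.0090781945

0.0090781945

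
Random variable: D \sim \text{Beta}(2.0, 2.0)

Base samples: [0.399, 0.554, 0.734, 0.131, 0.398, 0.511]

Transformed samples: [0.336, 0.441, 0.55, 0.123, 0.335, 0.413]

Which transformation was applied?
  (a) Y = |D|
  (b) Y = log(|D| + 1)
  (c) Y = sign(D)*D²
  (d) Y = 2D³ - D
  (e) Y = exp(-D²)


Checking option (b) Y = log(|D| + 1):
  D = 0.399 -> Y = 0.336 ✓
  D = 0.554 -> Y = 0.441 ✓
  D = 0.734 -> Y = 0.55 ✓
All samples match this transformation.

(b) log(|D| + 1)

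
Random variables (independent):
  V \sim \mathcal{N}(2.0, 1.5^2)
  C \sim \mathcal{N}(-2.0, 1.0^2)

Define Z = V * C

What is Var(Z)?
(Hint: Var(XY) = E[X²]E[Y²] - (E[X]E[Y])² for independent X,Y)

Var(XY) = E[X²]E[Y²] - (E[X]E[Y])²
E[V] = 2, Var(V) = 2.25
E[C] = -2, Var(C) = 1
E[V²] = 2.25 + 2² = 6.25
E[C²] = 1 + (-2)² = 5
Var(Z) = 6.25*5 - (2*(-2))²
= 31.25 - 16 = 15.25

15.25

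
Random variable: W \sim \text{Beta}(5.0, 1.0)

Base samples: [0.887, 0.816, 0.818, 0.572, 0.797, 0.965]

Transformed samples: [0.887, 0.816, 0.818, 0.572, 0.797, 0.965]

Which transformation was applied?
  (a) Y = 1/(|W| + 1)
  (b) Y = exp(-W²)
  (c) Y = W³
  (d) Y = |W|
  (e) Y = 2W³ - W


Checking option (d) Y = |W|:
  W = 0.887 -> Y = 0.887 ✓
  W = 0.816 -> Y = 0.816 ✓
  W = 0.818 -> Y = 0.818 ✓
All samples match this transformation.

(d) |W|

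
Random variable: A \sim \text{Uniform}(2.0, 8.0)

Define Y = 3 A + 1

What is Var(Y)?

For Y = aA + b: Var(Y) = a² * Var(A)
Var(A) = (8 - 2)^2/12 = 3
Var(Y) = 3² * 3 = 9 * 3 = 27

27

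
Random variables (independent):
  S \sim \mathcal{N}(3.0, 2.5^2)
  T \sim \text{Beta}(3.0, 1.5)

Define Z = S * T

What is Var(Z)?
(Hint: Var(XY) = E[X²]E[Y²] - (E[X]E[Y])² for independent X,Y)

Var(XY) = E[X²]E[Y²] - (E[X]E[Y])²
E[S] = 3, Var(S) = 6.25
E[T] = 0.66666667, Var(T) = 0.04040404
E[S²] = 6.25 + 3² = 15.25
E[T²] = 0.04040404 + 0.66666667² = 0.48484848
Var(Z) = 15.25*0.48484848 - (3*0.66666667)²
= 7.3939394 - 4 = 3.3939394

3.3939394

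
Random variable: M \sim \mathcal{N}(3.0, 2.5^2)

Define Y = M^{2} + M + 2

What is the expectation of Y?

E[Y] = 1*E[M²] + 1*E[M] + 2
E[M] = 3
E[M²] = Var(M) + (E[M])² = 6.25 + 9 = 15.25
E[Y] = 1*15.25 + 1*3 + 2 = 20.25

20.25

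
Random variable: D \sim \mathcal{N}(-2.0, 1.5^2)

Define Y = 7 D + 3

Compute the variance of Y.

For Y = aD + b: Var(Y) = a² * Var(D)
Var(D) = 1.5^2 = 2.25
Var(Y) = 7² * 2.25 = 49 * 2.25 = 110.25

110.25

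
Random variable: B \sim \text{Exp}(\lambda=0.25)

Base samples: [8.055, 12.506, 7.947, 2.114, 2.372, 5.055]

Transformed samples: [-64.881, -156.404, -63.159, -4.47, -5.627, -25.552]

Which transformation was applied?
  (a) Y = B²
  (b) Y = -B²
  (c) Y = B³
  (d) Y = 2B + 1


Checking option (b) Y = -B²:
  B = 8.055 -> Y = -64.881 ✓
  B = 12.506 -> Y = -156.404 ✓
  B = 7.947 -> Y = -63.159 ✓
All samples match this transformation.

(b) -B²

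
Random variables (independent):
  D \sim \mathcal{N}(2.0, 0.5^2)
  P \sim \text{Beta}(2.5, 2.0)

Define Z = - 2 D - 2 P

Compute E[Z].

E[Z] = -2*E[D] - 2*E[P]
E[D] = 2
E[P] = 0.55555556
E[Z] = -2*2 - 2*0.55555556 = -5.1111111

-5.1111111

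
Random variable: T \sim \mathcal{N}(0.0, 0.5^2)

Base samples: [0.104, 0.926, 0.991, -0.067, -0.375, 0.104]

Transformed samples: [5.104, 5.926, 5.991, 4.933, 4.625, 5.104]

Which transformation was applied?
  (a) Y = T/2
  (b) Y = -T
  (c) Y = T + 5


Checking option (c) Y = T + 5:
  T = 0.104 -> Y = 5.104 ✓
  T = 0.926 -> Y = 5.926 ✓
  T = 0.991 -> Y = 5.991 ✓
All samples match this transformation.

(c) T + 5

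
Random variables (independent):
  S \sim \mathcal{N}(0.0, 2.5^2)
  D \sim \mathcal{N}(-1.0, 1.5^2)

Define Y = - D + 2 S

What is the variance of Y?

For independent RVs: Var(aX + bY) = a²Var(X) + b²Var(Y)
Var(S) = 6.25
Var(D) = 2.25
Var(Y) = 2²*6.25 + (-1)²*2.25
= 4*6.25 + 1*2.25 = 27.25

27.25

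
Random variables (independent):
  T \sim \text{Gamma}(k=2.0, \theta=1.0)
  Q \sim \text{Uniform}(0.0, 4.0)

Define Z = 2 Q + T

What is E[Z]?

E[Z] = 1*E[T] + 2*E[Q]
E[T] = 2
E[Q] = 2
E[Z] = 1*2 + 2*2 = 6

6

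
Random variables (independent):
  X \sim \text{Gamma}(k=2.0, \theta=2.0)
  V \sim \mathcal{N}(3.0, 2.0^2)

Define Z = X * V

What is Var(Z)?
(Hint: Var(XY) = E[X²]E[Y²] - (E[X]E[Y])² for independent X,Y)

Var(XY) = E[X²]E[Y²] - (E[X]E[Y])²
E[X] = 4, Var(X) = 8
E[V] = 3, Var(V) = 4
E[X²] = 8 + 4² = 24
E[V²] = 4 + 3² = 13
Var(Z) = 24*13 - (4*3)²
= 312 - 144 = 168

168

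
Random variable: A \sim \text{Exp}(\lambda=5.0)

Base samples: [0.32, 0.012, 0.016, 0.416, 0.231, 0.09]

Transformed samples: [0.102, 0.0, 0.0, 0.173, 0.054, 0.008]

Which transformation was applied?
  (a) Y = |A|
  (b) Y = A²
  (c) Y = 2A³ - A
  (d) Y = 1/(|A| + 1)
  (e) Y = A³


Checking option (b) Y = A²:
  A = 0.32 -> Y = 0.102 ✓
  A = 0.012 -> Y = 0.0 ✓
  A = 0.016 -> Y = 0.0 ✓
All samples match this transformation.

(b) A²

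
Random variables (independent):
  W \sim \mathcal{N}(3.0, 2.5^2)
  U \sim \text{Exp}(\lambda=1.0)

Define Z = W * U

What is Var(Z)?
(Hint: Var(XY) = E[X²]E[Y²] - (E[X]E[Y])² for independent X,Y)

Var(XY) = E[X²]E[Y²] - (E[X]E[Y])²
E[W] = 3, Var(W) = 6.25
E[U] = 1, Var(U) = 1
E[W²] = 6.25 + 3² = 15.25
E[U²] = 1 + 1² = 2
Var(Z) = 15.25*2 - (3*1)²
= 30.5 - 9 = 21.5

21.5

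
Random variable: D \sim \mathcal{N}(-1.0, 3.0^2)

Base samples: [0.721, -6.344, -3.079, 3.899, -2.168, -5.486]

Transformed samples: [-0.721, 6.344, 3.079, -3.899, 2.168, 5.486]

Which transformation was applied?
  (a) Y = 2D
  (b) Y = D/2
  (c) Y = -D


Checking option (c) Y = -D:
  D = 0.721 -> Y = -0.721 ✓
  D = -6.344 -> Y = 6.344 ✓
  D = -3.079 -> Y = 3.079 ✓
All samples match this transformation.

(c) -D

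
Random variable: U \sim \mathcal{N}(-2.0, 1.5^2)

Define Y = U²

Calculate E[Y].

E[U²] = Var(U) + (E[U])² = 2.25 + 4 = 6.25

6.25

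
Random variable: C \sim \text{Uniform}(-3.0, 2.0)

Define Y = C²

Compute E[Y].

E[C²] = Var(C) + (E[C])² = 2.0833333 + 0.25 = 2.3333333

2.3333333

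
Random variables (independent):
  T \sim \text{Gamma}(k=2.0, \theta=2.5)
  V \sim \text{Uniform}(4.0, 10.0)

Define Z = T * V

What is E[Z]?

For independent RVs: E[XY] = E[X]*E[Y]
E[T] = 5
E[V] = 7
E[Z] = 5 * 7 = 35

35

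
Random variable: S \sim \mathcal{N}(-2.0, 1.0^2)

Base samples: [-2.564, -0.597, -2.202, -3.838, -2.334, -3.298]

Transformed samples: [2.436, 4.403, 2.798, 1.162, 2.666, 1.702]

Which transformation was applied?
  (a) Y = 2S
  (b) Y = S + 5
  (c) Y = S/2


Checking option (b) Y = S + 5:
  S = -2.564 -> Y = 2.436 ✓
  S = -0.597 -> Y = 4.403 ✓
  S = -2.202 -> Y = 2.798 ✓
All samples match this transformation.

(b) S + 5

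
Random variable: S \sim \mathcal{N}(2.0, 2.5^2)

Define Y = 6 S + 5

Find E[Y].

For Y = 6S + 5:
E[Y] = 6 * E[S] + 5
E[S] = 2.0 = 2
E[Y] = 6 * 2 + 5 = 17

17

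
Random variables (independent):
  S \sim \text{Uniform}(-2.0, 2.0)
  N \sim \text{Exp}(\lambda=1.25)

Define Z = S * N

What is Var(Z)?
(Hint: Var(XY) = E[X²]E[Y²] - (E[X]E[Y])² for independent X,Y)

Var(XY) = E[X²]E[Y²] - (E[X]E[Y])²
E[S] = 0, Var(S) = 1.3333333
E[N] = 0.8, Var(N) = 0.64
E[S²] = 1.3333333 + 0² = 1.3333333
E[N²] = 0.64 + 0.8² = 1.28
Var(Z) = 1.3333333*1.28 - (0*0.8)²
= 1.7066667 - 0 = 1.7066667

1.7066667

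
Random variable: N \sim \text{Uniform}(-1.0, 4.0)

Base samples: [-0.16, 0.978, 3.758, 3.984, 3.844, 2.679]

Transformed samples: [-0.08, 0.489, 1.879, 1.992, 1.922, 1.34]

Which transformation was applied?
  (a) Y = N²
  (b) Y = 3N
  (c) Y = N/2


Checking option (c) Y = N/2:
  N = -0.16 -> Y = -0.08 ✓
  N = 0.978 -> Y = 0.489 ✓
  N = 3.758 -> Y = 1.879 ✓
All samples match this transformation.

(c) N/2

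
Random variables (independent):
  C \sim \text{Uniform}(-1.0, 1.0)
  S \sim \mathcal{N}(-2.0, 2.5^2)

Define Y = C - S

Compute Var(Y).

For independent RVs: Var(aX + bY) = a²Var(X) + b²Var(Y)
Var(C) = 0.33333333
Var(S) = 6.25
Var(Y) = 1²*0.33333333 + (-1)²*6.25
= 1*0.33333333 + 1*6.25 = 6.5833333

6.5833333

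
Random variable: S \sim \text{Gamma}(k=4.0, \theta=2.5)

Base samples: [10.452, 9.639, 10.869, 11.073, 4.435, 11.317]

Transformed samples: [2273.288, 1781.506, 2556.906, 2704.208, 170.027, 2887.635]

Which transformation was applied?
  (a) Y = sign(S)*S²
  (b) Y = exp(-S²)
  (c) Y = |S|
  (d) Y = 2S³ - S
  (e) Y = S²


Checking option (d) Y = 2S³ - S:
  S = 10.452 -> Y = 2273.288 ✓
  S = 9.639 -> Y = 1781.506 ✓
  S = 10.869 -> Y = 2556.906 ✓
All samples match this transformation.

(d) 2S³ - S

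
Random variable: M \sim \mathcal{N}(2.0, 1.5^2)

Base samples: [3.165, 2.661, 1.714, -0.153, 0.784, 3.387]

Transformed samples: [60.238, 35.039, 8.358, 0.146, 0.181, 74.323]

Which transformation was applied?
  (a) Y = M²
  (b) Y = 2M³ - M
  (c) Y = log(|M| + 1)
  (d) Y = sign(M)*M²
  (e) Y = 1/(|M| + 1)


Checking option (b) Y = 2M³ - M:
  M = 3.165 -> Y = 60.238 ✓
  M = 2.661 -> Y = 35.039 ✓
  M = 1.714 -> Y = 8.358 ✓
All samples match this transformation.

(b) 2M³ - M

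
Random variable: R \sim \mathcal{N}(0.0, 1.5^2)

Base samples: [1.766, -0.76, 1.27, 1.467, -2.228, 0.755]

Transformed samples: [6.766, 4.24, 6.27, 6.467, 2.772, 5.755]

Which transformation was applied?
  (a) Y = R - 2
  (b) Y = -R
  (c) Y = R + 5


Checking option (c) Y = R + 5:
  R = 1.766 -> Y = 6.766 ✓
  R = -0.76 -> Y = 4.24 ✓
  R = 1.27 -> Y = 6.27 ✓
All samples match this transformation.

(c) R + 5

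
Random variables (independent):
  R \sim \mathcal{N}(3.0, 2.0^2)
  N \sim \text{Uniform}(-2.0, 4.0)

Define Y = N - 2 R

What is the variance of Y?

For independent RVs: Var(aX + bY) = a²Var(X) + b²Var(Y)
Var(R) = 4
Var(N) = 3
Var(Y) = (-2)²*4 + 1²*3
= 4*4 + 1*3 = 19

19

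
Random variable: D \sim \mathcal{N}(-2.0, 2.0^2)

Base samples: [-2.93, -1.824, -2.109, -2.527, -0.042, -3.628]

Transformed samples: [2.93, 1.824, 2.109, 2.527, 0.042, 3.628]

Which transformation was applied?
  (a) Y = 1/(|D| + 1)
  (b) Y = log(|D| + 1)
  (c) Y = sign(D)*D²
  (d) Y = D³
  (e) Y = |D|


Checking option (e) Y = |D|:
  D = -2.93 -> Y = 2.93 ✓
  D = -1.824 -> Y = 1.824 ✓
  D = -2.109 -> Y = 2.109 ✓
All samples match this transformation.

(e) |D|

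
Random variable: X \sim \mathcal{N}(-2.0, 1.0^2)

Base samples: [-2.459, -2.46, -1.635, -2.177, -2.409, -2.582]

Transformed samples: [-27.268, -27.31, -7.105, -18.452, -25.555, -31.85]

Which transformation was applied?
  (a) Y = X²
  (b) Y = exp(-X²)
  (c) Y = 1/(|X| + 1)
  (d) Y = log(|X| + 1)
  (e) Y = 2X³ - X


Checking option (e) Y = 2X³ - X:
  X = -2.459 -> Y = -27.268 ✓
  X = -2.46 -> Y = -27.31 ✓
  X = -1.635 -> Y = -7.105 ✓
All samples match this transformation.

(e) 2X³ - X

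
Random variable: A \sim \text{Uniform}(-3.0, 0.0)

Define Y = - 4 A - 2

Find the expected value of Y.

For Y = -4A - 2:
E[Y] = -4 * E[A] - 2
E[A] = (-3 + 0)/2 = -1.5
E[Y] = -4 * (-1.5) - 2 = 4

4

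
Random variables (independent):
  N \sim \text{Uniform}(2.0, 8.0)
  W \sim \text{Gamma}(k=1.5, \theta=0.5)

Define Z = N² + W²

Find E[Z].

E[Z] = E[N²] + E[W²]
E[N²] = Var(N) + E[N]² = 3 + 25 = 28
E[W²] = Var(W) + E[W]² = 0.375 + 0.5625 = 0.9375
E[Z] = 28 + 0.9375 = 28.9375

28.9375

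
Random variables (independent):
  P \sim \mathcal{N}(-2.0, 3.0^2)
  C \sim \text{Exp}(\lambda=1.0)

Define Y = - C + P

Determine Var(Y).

For independent RVs: Var(aX + bY) = a²Var(X) + b²Var(Y)
Var(P) = 9
Var(C) = 1
Var(Y) = 1²*9 + (-1)²*1
= 1*9 + 1*1 = 10

10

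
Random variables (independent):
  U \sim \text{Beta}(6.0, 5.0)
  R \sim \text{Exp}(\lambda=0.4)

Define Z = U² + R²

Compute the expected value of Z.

E[Z] = E[U²] + E[R²]
E[U²] = Var(U) + E[U]² = 0.020661157 + 0.29752066 = 0.31818182
E[R²] = Var(R) + E[R]² = 6.25 + 6.25 = 12.5
E[Z] = 0.31818182 + 12.5 = 12.818182

12.818182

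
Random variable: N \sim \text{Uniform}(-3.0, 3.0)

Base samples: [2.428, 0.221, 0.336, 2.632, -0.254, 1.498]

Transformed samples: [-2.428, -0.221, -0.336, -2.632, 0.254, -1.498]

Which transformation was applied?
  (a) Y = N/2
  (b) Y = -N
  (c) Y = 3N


Checking option (b) Y = -N:
  N = 2.428 -> Y = -2.428 ✓
  N = 0.221 -> Y = -0.221 ✓
  N = 0.336 -> Y = -0.336 ✓
All samples match this transformation.

(b) -N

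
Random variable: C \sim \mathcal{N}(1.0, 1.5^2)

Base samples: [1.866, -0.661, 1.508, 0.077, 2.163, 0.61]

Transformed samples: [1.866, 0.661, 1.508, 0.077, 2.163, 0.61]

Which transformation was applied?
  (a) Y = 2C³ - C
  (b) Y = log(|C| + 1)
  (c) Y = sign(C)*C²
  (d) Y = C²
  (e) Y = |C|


Checking option (e) Y = |C|:
  C = 1.866 -> Y = 1.866 ✓
  C = -0.661 -> Y = 0.661 ✓
  C = 1.508 -> Y = 1.508 ✓
All samples match this transformation.

(e) |C|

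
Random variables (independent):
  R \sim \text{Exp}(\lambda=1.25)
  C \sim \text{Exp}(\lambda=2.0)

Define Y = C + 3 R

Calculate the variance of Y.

For independent RVs: Var(aX + bY) = a²Var(X) + b²Var(Y)
Var(R) = 0.64
Var(C) = 0.25
Var(Y) = 3²*0.64 + 1²*0.25
= 9*0.64 + 1*0.25 = 6.01

6.01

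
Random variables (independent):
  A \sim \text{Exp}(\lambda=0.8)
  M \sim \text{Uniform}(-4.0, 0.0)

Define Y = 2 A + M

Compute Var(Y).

For independent RVs: Var(aX + bY) = a²Var(X) + b²Var(Y)
Var(A) = 1.5625
Var(M) = 1.3333333
Var(Y) = 2²*1.5625 + 1²*1.3333333
= 4*1.5625 + 1*1.3333333 = 7.5833333

7.5833333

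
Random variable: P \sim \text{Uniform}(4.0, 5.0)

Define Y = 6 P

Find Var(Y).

For Y = aP + b: Var(Y) = a² * Var(P)
Var(P) = (5 - 4)^2/12 = 0.083333333
Var(Y) = 6² * 0.083333333 = 36 * 0.083333333 = 3

3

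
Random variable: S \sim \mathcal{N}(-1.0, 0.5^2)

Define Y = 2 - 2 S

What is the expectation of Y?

For Y = -2S + 2:
E[Y] = -2 * E[S] + 2
E[S] = -1.0 = -1
E[Y] = -2 * (-1) + 2 = 4

4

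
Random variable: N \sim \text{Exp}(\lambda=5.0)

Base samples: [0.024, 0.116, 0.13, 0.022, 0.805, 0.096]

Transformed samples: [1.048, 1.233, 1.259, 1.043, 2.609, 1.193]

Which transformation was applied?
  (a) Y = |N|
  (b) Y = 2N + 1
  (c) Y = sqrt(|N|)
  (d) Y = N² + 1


Checking option (b) Y = 2N + 1:
  N = 0.024 -> Y = 1.048 ✓
  N = 0.116 -> Y = 1.233 ✓
  N = 0.13 -> Y = 1.259 ✓
All samples match this transformation.

(b) 2N + 1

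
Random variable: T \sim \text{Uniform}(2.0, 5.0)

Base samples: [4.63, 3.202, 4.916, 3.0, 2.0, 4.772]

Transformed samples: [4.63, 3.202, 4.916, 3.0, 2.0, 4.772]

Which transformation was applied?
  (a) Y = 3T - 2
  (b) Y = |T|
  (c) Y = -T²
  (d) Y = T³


Checking option (b) Y = |T|:
  T = 4.63 -> Y = 4.63 ✓
  T = 3.202 -> Y = 3.202 ✓
  T = 4.916 -> Y = 4.916 ✓
All samples match this transformation.

(b) |T|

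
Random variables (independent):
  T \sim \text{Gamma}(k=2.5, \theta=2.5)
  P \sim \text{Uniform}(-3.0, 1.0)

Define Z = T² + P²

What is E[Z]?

E[Z] = E[T²] + E[P²]
E[T²] = Var(T) + E[T]² = 15.625 + 39.0625 = 54.6875
E[P²] = Var(P) + E[P]² = 1.3333333 + 1 = 2.3333333
E[Z] = 54.6875 + 2.3333333 = 57.020833

57.020833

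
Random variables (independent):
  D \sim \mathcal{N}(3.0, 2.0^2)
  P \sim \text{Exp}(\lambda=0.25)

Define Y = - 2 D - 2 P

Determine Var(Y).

For independent RVs: Var(aX + bY) = a²Var(X) + b²Var(Y)
Var(D) = 4
Var(P) = 16
Var(Y) = (-2)²*4 + (-2)²*16
= 4*4 + 4*16 = 80

80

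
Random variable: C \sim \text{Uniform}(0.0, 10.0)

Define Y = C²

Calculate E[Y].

E[C²] = Var(C) + (E[C])² = 8.3333333 + 25 = 33.333333

33.333333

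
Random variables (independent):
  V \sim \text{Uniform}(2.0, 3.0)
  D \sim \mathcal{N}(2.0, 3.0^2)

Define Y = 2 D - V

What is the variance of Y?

For independent RVs: Var(aX + bY) = a²Var(X) + b²Var(Y)
Var(V) = 0.083333333
Var(D) = 9
Var(Y) = (-1)²*0.083333333 + 2²*9
= 1*0.083333333 + 4*9 = 36.083333

36.083333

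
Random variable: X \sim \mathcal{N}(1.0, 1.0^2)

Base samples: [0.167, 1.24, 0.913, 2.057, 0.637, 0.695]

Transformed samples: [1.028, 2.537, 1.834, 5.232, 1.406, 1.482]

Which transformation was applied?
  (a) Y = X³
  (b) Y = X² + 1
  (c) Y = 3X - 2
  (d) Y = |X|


Checking option (b) Y = X² + 1:
  X = 0.167 -> Y = 1.028 ✓
  X = 1.24 -> Y = 2.537 ✓
  X = 0.913 -> Y = 1.834 ✓
All samples match this transformation.

(b) X² + 1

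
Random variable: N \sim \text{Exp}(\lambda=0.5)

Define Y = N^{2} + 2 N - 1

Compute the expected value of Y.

E[Y] = 1*E[N²] + 2*E[N] - 1
E[N] = 2
E[N²] = Var(N) + (E[N])² = 4 + 4 = 8
E[Y] = 1*8 + 2*2 - 1 = 11

11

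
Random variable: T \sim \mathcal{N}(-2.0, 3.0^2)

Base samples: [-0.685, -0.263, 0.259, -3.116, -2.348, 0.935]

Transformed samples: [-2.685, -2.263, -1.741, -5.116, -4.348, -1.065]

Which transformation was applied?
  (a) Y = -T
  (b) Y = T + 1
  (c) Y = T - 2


Checking option (c) Y = T - 2:
  T = -0.685 -> Y = -2.685 ✓
  T = -0.263 -> Y = -2.263 ✓
  T = 0.259 -> Y = -1.741 ✓
All samples match this transformation.

(c) T - 2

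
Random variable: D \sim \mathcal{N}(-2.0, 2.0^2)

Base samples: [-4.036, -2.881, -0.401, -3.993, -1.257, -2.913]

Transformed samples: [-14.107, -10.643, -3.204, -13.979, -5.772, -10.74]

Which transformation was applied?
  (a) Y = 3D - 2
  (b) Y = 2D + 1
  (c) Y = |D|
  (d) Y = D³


Checking option (a) Y = 3D - 2:
  D = -4.036 -> Y = -14.107 ✓
  D = -2.881 -> Y = -10.643 ✓
  D = -0.401 -> Y = -3.204 ✓
All samples match this transformation.

(a) 3D - 2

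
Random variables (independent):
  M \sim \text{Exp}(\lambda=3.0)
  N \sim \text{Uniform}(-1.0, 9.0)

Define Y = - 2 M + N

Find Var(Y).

For independent RVs: Var(aX + bY) = a²Var(X) + b²Var(Y)
Var(M) = 0.11111111
Var(N) = 8.3333333
Var(Y) = (-2)²*0.11111111 + 1²*8.3333333
= 4*0.11111111 + 1*8.3333333 = 8.7777778

8.7777778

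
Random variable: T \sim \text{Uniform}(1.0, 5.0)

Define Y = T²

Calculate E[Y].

E[T²] = Var(T) + (E[T])² = 1.3333333 + 9 = 10.333333

10.333333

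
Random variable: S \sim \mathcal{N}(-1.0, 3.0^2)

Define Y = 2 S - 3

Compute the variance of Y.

For Y = aS + b: Var(Y) = a² * Var(S)
Var(S) = 3.0^2 = 9
Var(Y) = 2² * 9 = 4 * 9 = 36

36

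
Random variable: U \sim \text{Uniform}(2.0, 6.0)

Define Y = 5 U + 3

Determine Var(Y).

For Y = aU + b: Var(Y) = a² * Var(U)
Var(U) = (6 - 2)^2/12 = 1.3333333
Var(Y) = 5² * 1.3333333 = 25 * 1.3333333 = 33.333333

33.333333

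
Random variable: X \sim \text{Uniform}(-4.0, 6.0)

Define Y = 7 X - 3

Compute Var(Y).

For Y = aX + b: Var(Y) = a² * Var(X)
Var(X) = (6 + 4)^2/12 = 8.3333333
Var(Y) = 7² * 8.3333333 = 49 * 8.3333333 = 408.33333

408.33333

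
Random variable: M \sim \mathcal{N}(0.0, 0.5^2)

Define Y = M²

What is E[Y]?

Using E[X²] = Var(X) + (E[X])²:
E[M] = 0
Var(M) = 0.5^2 = 0.25
E[M²] = 0.25 + 0² = 0.25 + 0 = 0.25

0.25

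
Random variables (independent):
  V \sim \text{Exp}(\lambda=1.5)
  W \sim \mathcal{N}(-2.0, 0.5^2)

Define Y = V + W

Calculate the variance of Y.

For independent RVs: Var(aX + bY) = a²Var(X) + b²Var(Y)
Var(V) = 0.44444444
Var(W) = 0.25
Var(Y) = 1²*0.44444444 + 1²*0.25
= 1*0.44444444 + 1*0.25 = 0.69444444

0.69444444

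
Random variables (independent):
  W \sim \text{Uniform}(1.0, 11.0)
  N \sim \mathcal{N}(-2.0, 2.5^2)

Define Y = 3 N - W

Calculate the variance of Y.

For independent RVs: Var(aX + bY) = a²Var(X) + b²Var(Y)
Var(W) = 8.3333333
Var(N) = 6.25
Var(Y) = (-1)²*8.3333333 + 3²*6.25
= 1*8.3333333 + 9*6.25 = 64.583333

64.583333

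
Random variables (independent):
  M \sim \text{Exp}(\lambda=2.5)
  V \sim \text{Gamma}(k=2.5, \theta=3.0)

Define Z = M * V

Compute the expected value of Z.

For independent RVs: E[XY] = E[X]*E[Y]
E[M] = 0.4
E[V] = 7.5
E[Z] = 0.4 * 7.5 = 3

3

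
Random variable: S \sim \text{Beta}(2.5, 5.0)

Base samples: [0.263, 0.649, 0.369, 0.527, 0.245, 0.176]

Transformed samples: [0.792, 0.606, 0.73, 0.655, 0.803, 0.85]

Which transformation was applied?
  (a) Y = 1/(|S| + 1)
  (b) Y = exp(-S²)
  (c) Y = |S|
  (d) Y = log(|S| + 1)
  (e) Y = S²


Checking option (a) Y = 1/(|S| + 1):
  S = 0.263 -> Y = 0.792 ✓
  S = 0.649 -> Y = 0.606 ✓
  S = 0.369 -> Y = 0.73 ✓
All samples match this transformation.

(a) 1/(|S| + 1)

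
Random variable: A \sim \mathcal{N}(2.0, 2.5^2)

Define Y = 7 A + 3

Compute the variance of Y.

For Y = aA + b: Var(Y) = a² * Var(A)
Var(A) = 2.5^2 = 6.25
Var(Y) = 7² * 6.25 = 49 * 6.25 = 306.25

306.25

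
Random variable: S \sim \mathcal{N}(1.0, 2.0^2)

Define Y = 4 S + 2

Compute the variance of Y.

For Y = aS + b: Var(Y) = a² * Var(S)
Var(S) = 2.0^2 = 4
Var(Y) = 4² * 4 = 16 * 4 = 64

64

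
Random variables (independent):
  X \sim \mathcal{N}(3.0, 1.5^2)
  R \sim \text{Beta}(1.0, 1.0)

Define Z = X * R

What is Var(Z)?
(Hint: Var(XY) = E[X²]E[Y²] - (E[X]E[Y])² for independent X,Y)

Var(XY) = E[X²]E[Y²] - (E[X]E[Y])²
E[X] = 3, Var(X) = 2.25
E[R] = 0.5, Var(R) = 0.083333333
E[X²] = 2.25 + 3² = 11.25
E[R²] = 0.083333333 + 0.5² = 0.33333333
Var(Z) = 11.25*0.33333333 - (3*0.5)²
= 3.75 - 2.25 = 1.5

1.5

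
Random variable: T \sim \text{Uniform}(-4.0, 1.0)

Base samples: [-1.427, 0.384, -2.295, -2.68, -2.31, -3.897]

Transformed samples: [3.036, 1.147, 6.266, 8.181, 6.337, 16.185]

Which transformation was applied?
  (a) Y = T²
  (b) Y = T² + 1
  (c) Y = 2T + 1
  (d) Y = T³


Checking option (b) Y = T² + 1:
  T = -1.427 -> Y = 3.036 ✓
  T = 0.384 -> Y = 1.147 ✓
  T = -2.295 -> Y = 6.266 ✓
All samples match this transformation.

(b) T² + 1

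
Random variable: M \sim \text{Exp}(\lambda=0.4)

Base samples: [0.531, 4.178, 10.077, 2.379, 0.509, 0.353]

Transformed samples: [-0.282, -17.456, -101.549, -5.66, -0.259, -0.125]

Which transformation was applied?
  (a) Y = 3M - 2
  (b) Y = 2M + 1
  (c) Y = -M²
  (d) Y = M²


Checking option (c) Y = -M²:
  M = 0.531 -> Y = -0.282 ✓
  M = 4.178 -> Y = -17.456 ✓
  M = 10.077 -> Y = -101.549 ✓
All samples match this transformation.

(c) -M²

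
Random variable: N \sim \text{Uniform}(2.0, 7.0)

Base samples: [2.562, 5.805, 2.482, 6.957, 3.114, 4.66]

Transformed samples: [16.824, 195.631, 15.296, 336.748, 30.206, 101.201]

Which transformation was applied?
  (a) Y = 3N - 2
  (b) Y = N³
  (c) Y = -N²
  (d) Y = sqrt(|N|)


Checking option (b) Y = N³:
  N = 2.562 -> Y = 16.824 ✓
  N = 5.805 -> Y = 195.631 ✓
  N = 2.482 -> Y = 15.296 ✓
All samples match this transformation.

(b) N³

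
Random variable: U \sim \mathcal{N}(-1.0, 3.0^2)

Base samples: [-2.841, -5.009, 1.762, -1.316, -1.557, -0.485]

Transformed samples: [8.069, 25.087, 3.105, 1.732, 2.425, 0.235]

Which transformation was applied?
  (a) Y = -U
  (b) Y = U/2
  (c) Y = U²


Checking option (c) Y = U²:
  U = -2.841 -> Y = 8.069 ✓
  U = -5.009 -> Y = 25.087 ✓
  U = 1.762 -> Y = 3.105 ✓
All samples match this transformation.

(c) U²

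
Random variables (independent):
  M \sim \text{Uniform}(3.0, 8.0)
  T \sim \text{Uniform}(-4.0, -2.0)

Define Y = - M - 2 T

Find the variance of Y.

For independent RVs: Var(aX + bY) = a²Var(X) + b²Var(Y)
Var(M) = 2.0833333
Var(T) = 0.33333333
Var(Y) = (-1)²*2.0833333 + (-2)²*0.33333333
= 1*2.0833333 + 4*0.33333333 = 3.4166667

3.4166667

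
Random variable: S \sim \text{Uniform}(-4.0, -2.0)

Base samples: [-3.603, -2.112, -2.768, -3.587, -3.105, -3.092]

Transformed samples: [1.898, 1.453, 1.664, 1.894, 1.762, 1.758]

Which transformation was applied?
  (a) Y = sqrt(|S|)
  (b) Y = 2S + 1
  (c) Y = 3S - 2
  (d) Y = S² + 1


Checking option (a) Y = sqrt(|S|):
  S = -3.603 -> Y = 1.898 ✓
  S = -2.112 -> Y = 1.453 ✓
  S = -2.768 -> Y = 1.664 ✓
All samples match this transformation.

(a) sqrt(|S|)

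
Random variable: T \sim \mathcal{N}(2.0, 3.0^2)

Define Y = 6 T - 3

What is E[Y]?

For Y = 6T - 3:
E[Y] = 6 * E[T] - 3
E[T] = 2.0 = 2
E[Y] = 6 * 2 - 3 = 9

9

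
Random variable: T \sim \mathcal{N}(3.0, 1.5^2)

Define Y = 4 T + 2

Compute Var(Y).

For Y = aT + b: Var(Y) = a² * Var(T)
Var(T) = 1.5^2 = 2.25
Var(Y) = 4² * 2.25 = 16 * 2.25 = 36

36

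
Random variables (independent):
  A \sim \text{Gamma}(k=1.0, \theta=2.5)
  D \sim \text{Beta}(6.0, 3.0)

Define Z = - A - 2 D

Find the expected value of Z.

E[Z] = -1*E[A] - 2*E[D]
E[A] = 2.5
E[D] = 0.66666667
E[Z] = -1*2.5 - 2*0.66666667 = -3.8333333

-3.8333333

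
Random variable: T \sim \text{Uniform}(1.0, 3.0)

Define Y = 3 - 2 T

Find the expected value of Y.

For Y = -2T + 3:
E[Y] = -2 * E[T] + 3
E[T] = (1 + 3)/2 = 2
E[Y] = -2 * 2 + 3 = -1

-1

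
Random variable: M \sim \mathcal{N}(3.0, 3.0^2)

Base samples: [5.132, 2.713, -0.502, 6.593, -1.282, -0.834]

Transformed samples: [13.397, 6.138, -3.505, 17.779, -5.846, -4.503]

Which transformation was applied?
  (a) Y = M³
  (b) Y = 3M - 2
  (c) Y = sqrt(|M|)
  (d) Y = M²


Checking option (b) Y = 3M - 2:
  M = 5.132 -> Y = 13.397 ✓
  M = 2.713 -> Y = 6.138 ✓
  M = -0.502 -> Y = -3.505 ✓
All samples match this transformation.

(b) 3M - 2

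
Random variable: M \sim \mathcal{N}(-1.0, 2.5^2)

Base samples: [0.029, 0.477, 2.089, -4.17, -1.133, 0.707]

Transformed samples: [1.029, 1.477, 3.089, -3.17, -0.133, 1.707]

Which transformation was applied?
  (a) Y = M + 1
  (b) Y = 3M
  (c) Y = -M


Checking option (a) Y = M + 1:
  M = 0.029 -> Y = 1.029 ✓
  M = 0.477 -> Y = 1.477 ✓
  M = 2.089 -> Y = 3.089 ✓
All samples match this transformation.

(a) M + 1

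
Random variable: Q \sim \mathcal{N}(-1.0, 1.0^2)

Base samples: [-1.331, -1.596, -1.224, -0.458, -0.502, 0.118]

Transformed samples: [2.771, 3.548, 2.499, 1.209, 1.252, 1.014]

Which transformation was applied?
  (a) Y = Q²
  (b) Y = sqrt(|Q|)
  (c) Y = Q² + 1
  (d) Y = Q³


Checking option (c) Y = Q² + 1:
  Q = -1.331 -> Y = 2.771 ✓
  Q = -1.596 -> Y = 3.548 ✓
  Q = -1.224 -> Y = 2.499 ✓
All samples match this transformation.

(c) Q² + 1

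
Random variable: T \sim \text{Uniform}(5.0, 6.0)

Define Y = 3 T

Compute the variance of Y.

For Y = aT + b: Var(Y) = a² * Var(T)
Var(T) = (6 - 5)^2/12 = 0.083333333
Var(Y) = 3² * 0.083333333 = 9 * 0.083333333 = 0.75

0.75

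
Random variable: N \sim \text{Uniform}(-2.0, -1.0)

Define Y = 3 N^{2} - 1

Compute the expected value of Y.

E[Y] = 3*E[N²] - 1
E[N] = -1.5
E[N²] = Var(N) + (E[N])² = 0.083333333 + 2.25 = 2.3333333
E[Y] = 3*2.3333333 - 1 = 6

6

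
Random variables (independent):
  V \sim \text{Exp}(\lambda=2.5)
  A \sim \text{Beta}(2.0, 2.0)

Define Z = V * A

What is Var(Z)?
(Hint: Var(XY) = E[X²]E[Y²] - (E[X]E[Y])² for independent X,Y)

Var(XY) = E[X²]E[Y²] - (E[X]E[Y])²
E[V] = 0.4, Var(V) = 0.16
E[A] = 0.5, Var(A) = 0.05
E[V²] = 0.16 + 0.4² = 0.32
E[A²] = 0.05 + 0.5² = 0.3
Var(Z) = 0.32*0.3 - (0.4*0.5)²
= 0.096 - 0.04 = 0.056

0.056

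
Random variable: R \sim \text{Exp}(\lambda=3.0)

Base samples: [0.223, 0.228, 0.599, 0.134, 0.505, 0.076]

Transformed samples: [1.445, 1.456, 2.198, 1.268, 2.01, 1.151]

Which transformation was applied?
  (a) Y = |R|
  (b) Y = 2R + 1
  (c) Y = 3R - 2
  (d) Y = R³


Checking option (b) Y = 2R + 1:
  R = 0.223 -> Y = 1.445 ✓
  R = 0.228 -> Y = 1.456 ✓
  R = 0.599 -> Y = 2.198 ✓
All samples match this transformation.

(b) 2R + 1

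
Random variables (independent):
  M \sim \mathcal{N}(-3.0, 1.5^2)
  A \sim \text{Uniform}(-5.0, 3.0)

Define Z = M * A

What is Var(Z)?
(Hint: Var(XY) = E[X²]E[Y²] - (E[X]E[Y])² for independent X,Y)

Var(XY) = E[X²]E[Y²] - (E[X]E[Y])²
E[M] = -3, Var(M) = 2.25
E[A] = -1, Var(A) = 5.3333333
E[M²] = 2.25 + (-3)² = 11.25
E[A²] = 5.3333333 + (-1)² = 6.3333333
Var(Z) = 11.25*6.3333333 - (-3*(-1))²
= 71.25 - 9 = 62.25

62.25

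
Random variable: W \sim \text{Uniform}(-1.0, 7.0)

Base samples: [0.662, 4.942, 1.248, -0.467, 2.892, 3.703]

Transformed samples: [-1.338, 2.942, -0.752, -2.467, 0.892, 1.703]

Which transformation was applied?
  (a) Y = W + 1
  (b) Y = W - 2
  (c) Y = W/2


Checking option (b) Y = W - 2:
  W = 0.662 -> Y = -1.338 ✓
  W = 4.942 -> Y = 2.942 ✓
  W = 1.248 -> Y = -0.752 ✓
All samples match this transformation.

(b) W - 2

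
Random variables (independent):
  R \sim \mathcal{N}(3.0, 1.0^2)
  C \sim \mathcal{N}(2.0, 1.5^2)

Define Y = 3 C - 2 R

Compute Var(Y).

For independent RVs: Var(aX + bY) = a²Var(X) + b²Var(Y)
Var(R) = 1
Var(C) = 2.25
Var(Y) = (-2)²*1 + 3²*2.25
= 4*1 + 9*2.25 = 24.25

24.25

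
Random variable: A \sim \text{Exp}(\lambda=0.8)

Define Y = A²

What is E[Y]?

E[A²] = Var(A) + (E[A])² = 1.5625 + 1.5625 = 3.125

3.125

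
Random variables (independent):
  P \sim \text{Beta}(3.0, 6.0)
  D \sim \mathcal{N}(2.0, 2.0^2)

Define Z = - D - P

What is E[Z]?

E[Z] = -1*E[P] - 1*E[D]
E[P] = 0.33333333
E[D] = 2
E[Z] = -1*0.33333333 - 1*2 = -2.3333333

-2.3333333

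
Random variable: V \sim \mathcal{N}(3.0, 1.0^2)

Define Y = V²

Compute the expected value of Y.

Using E[X²] = Var(X) + (E[X])²:
E[V] = 3
Var(V) = 1.0^2 = 1
E[V²] = 1 + 3² = 1 + 9 = 10

10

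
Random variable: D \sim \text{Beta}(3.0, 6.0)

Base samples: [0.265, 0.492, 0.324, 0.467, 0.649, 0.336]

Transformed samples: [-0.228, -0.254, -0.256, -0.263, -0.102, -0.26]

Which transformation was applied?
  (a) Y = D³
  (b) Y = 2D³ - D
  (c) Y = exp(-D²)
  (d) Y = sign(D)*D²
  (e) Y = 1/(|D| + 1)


Checking option (b) Y = 2D³ - D:
  D = 0.265 -> Y = -0.228 ✓
  D = 0.492 -> Y = -0.254 ✓
  D = 0.324 -> Y = -0.256 ✓
All samples match this transformation.

(b) 2D³ - D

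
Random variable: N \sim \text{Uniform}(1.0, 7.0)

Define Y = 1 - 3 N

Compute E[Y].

For Y = -3N + 1:
E[Y] = -3 * E[N] + 1
E[N] = (1 + 7)/2 = 4
E[Y] = -3 * 4 + 1 = -11

-11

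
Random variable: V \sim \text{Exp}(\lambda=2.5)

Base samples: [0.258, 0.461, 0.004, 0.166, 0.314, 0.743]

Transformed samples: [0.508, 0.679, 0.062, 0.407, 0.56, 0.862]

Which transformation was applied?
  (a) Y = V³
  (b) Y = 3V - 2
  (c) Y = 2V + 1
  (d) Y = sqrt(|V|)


Checking option (d) Y = sqrt(|V|):
  V = 0.258 -> Y = 0.508 ✓
  V = 0.461 -> Y = 0.679 ✓
  V = 0.004 -> Y = 0.062 ✓
All samples match this transformation.

(d) sqrt(|V|)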